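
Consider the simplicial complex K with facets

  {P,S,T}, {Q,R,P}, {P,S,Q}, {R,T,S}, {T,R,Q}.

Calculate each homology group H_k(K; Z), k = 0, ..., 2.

H_0 ≅ Z,  H_1 ≅ Z,  H_2 = 0.

Order the vertices as P < Q < R < S < T. Listing each simplex with vertices in this order, K has dimension 2 with simplices:

  0-simplices (5): P, Q, R, S, T
  1-simplices (10): PQ, PR, PS, PT, QR, QS, QT, RS, RT, ST
  2-simplices (5): PQR, PQS, PST, QRT, RST

giving chain groups C_0 ≅ Z^5, C_1 ≅ Z^10, C_2 ≅ Z^5.

Boundary ∂_1: C_1 → C_0 maps an edge to its endpoints' difference, ∂[p,q] = q − p.
This gives a 5×10 integer matrix of rank 4; reducing to Smith normal form yields diagonal entries (1,1,1,1).

∂_2: C_2 → C_1 sends each 2-simplex [p,q,r] to [q,r] − [p,r] + [p,q]. For instance
  ∂QRT = RT − QT + QR,
  ∂RST = ST − RT + RS.
This gives a 10×5 integer matrix of rank 5; reducing to Smith normal form yields diagonal entries (1,1,1,1,1).

Now H_k = ker ∂_k / im ∂_{k+1}, so:

  H_0: rank C_0 − rank ∂_1 = 5 − 4 = 1, and the invariant factors of ∂_1 are all 1, so H_0 = Z.
  H_1: rank ker ∂_1 − rank ∂_2 = (10 − 4) − 5 = 1, and the invariant factors of ∂_2 are all 1, so H_1 = Z.
  H_2: rank ker ∂_2 − rank ∂_3 = (5 − 5) − 0 = 0, and there is no ∂_3, so H_2 = 0.

(K is a triangulation of the Möbius band.)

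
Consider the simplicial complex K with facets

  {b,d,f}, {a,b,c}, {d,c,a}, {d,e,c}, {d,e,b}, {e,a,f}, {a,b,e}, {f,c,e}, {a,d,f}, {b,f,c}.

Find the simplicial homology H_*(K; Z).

H_0 = Z,  H_1 = Z/2,  H_2 = 0.

Take the total order a < b < c < d < e < f on the vertex set. Then K (dimension 2) consists of the simplices:

  0-simplices (6): a, b, c, d, e, f
  1-simplices (15): ab, ac, ad, ae, af, bc, bd, be, bf, cd, ce, cf, de, df, ef
  2-simplices (10): abc, abe, acd, adf, aef, bcf, bde, bdf, cde, cef

giving chain groups C_0 ≅ Z^6, C_1 ≅ Z^15, C_2 ≅ Z^10.

The boundary map ∂_1: C_1 → C_0 is given by ∂[p,q] = [q] − [p].
As a 6×15 matrix over Z this has rank 5, with invariant factors (1,1,1,1,1).

Boundary ∂_2: C_2 → C_1 sends each 2-simplex [p,q,r] to [q,r] − [p,r] + [p,q]. For instance
  ∂abc = bc − ac + ab,
  ∂cef = ef − cf + ce.
The 15×10 boundary matrix has rank 10 and Smith normal form diag(1,1,1,1,1,1,1,1,1,2).

Reading off H_k = ker ∂_k / im ∂_{k+1}:

  H_0: rank C_0 − rank ∂_1 = 6 − 5 = 1, and the invariant factors of ∂_1 are all 1, so H_0 = Z.
  H_1: rank ker ∂_1 − rank ∂_2 = (15 − 5) − 10 = 0, and ∂_2 has invariant factor 2 > 1, so H_1 = Z/2.
  H_2: rank ker ∂_2 − rank ∂_3 = (10 − 10) − 0 = 0, and there is no ∂_3, so H_2 = 0.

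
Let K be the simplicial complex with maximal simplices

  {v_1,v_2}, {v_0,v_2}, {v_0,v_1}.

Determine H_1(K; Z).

H_1 ≅ Z.

Take the total order v_0 < v_1 < v_2 on the vertex set. Then K (dimension 1) consists of the simplices:

  0-simplices (3): [v_0], [v_1], [v_2]
  1-simplices (3): [v_0,v_1], [v_0,v_2], [v_1,v_2]

giving chain groups C_0 ≅ Z^3, C_1 ≅ Z^3.

∂_1: C_1 → C_0 is given by ∂[p,q] = [q] − [p].
The 3×3 boundary matrix has rank 2 and Smith normal form diag(1,1).

Now H_k = ker ∂_k / im ∂_{k+1}, so:

  H_1: rank ker ∂_1 − rank ∂_2 = (3 − 2) − 0 = 1, and there is no ∂_2, so H_1 ≅ Z.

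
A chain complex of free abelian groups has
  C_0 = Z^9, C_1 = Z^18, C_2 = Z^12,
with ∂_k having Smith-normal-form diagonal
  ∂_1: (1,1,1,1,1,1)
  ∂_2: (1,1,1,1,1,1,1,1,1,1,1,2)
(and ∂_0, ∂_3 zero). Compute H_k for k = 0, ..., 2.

H_0: b_0 = 9 − 0 − 6 = 3; torsion from ∂_1 factors > 1: none. So H_0 = Z^3.
H_1: b_1 = 18 − 6 − 12 = 0; torsion from ∂_2 factors > 1: [2]. So H_1 = Z/2.
H_2: b_2 = 12 − 12 − 0 = 0; torsion from ∂_3 factors > 1: none. So H_2 = 0.

H_0 = Z^3,  H_1 = Z/2,  H_2 = 0.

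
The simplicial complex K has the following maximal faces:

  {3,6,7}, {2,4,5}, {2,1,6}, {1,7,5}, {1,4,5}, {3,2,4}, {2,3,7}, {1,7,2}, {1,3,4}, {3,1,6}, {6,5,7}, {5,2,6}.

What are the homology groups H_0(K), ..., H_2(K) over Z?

H_0 ≅ Z,  H_1 ≅ Z_2,  H_2 = 0.

K has 7 vertices, 18 edges, 12 triangles.
rank ∂_0 = 0, rank ∂_1 = 6 ⇒ b_0 = 7 − 0 − 6 = 1; all invariant factors of ∂_1 are 1 so no torsion. So H_0 = Z.
rank ∂_1 = 6, rank ∂_2 = 12 ⇒ b_1 = 18 − 6 − 12 = 0; ∂_2 has invariant factor(s) [2] giving torsion. So H_1 = Z_2.
rank ∂_2 = 12, rank ∂_3 = 0 ⇒ b_2 = 12 − 12 − 0 = 0. So H_2 = 0.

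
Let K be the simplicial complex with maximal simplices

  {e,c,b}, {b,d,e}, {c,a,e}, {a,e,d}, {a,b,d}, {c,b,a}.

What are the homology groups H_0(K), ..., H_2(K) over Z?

Fix the vertex order a < b < c < d < e and write every simplex with vertices in increasing order. Then dim K = 2 and the simplices of K are:

  0-simplices (5): a, b, c, d, e
  1-simplices (9): ab, ac, ad, ae, bc, bd, be, ce, de
  2-simplices (6): abc, abd, ace, ade, bce, bde

Hence C_0 ≅ Z^5, C_1 ≅ Z^9, C_2 ≅ Z^6.

Boundary ∂_1: C_1 → C_0 maps an edge to its endpoints' difference, ∂[p,q] = q − p. For instance
  ∂bd = d − b.
This gives a 5×9 integer matrix of rank 4; reducing to Smith normal form yields diagonal entries (1,1,1,1).

The boundary map ∂_2: C_2 → C_1 maps a triangle to the signed sum of its edges. For instance
  ∂bde = de − be + bd,
  ∂ade = de − ae + ad.
As a 9×6 matrix over Z this has rank 5, with invariant factors (1,1,1,1,1).

Reading off H_k = ker ∂_k / im ∂_{k+1}:

  H_0: rank C_0 − rank ∂_1 = 5 − 4 = 1, and the invariant factors of ∂_1 are all 1, so H_0 ≅ Z.
  H_1: rank ker ∂_1 − rank ∂_2 = (9 − 4) − 5 = 0, and the invariant factors of ∂_2 are all 1, so H_1 ≅ 0.
  H_2: rank ker ∂_2 − rank ∂_3 = (6 − 5) − 0 = 1, and there is no ∂_3, so H_2 ≅ Z.

H_0 = Z,  H_1 = 0,  H_2 = Z.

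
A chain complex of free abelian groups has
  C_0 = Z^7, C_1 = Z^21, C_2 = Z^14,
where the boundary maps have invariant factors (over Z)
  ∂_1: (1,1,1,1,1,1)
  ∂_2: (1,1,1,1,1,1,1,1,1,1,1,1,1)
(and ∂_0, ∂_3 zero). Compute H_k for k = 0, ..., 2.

H_0: b_0 = 7 − 0 − 6 = 1; torsion from ∂_1 factors > 1: none. So H_0 ≅ Z.
H_1: b_1 = 21 − 6 − 13 = 2; torsion from ∂_2 factors > 1: none. So H_1 ≅ Z^2.
H_2: b_2 = 14 − 13 − 0 = 1; torsion from ∂_3 factors > 1: none. So H_2 ≅ Z.

H_0 ≅ Z,  H_1 ≅ Z^2,  H_2 ≅ Z.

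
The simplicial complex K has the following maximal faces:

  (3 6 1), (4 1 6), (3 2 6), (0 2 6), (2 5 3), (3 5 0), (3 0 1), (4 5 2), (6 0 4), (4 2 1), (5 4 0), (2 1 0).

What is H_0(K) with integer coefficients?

We work with the vertex ordering 0 < 1 < 2 < 3 < 4 < 5 < 6. The simplices of K, each written with vertices in increasing order, are:

  0-simplices (7): [0], [1], [2], [3], [4], [5], [6]
  1-simplices (18): [0,1], [0,2], [0,3], [0,4], [0,5], [0,6], [1,2], [1,3], [1,4], [1,6], [2,3], [2,4], [2,5], [2,6], [3,5], [3,6], [4,5], [4,6]
  2-simplices (12): [0,1,2], [0,1,3], [0,2,6], [0,3,5], [0,4,5], [0,4,6], [1,2,4], [1,3,6], [1,4,6], [2,3,5], [2,3,6], [2,4,5]

Hence C_0 ≅ Z^7, C_1 ≅ Z^18, C_2 ≅ Z^12.

Boundary ∂_1: C_1 → C_0 sends each edge [p,q] (with p < q) to q − p. For instance
  ∂[0,5] = [5] − [0].
As a 7×18 matrix over Z this has rank 6, with invariant factors (1,1,1,1,1,1).

Boundary ∂_2: C_2 → C_1 acts by ∂[p,q,r] = [q,r] − [p,r] + [p,q]. For instance
  ∂[2,3,6] = [3,6] − [2,6] + [2,3],
  ∂[0,1,2] = [1,2] − [0,2] + [0,1].
The resulting 18×12 matrix has rank 12, and its Smith normal form has invariant factors (1,1,1,1,1,1,1,1,1,1,1,2).

Now H_k = ker ∂_k / im ∂_{k+1}, so:

  H_0: rank C_0 − rank ∂_1 = 7 − 6 = 1, and the invariant factors of ∂_1 are all 1, so H_0 ≅ Z.

H_0 = Z.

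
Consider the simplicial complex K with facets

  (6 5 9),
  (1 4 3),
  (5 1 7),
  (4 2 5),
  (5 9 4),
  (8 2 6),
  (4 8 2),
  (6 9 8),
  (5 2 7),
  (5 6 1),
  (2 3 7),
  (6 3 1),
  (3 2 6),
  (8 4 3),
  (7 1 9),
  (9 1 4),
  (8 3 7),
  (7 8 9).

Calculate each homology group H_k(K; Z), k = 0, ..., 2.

We work with the vertex ordering 1 < 2 < 3 < 4 < 5 < 6 < 7 < 8 < 9. The simplices of K, each written with vertices in increasing order, are:

  0-simplices (9): [1], [2], [3], [4], [5], [6], [7], [8], [9]
  1-simplices (27): (27 of them)
  2-simplices (18): [1,3,4], [1,3,6], [1,4,9], [1,5,6], [1,5,7], [1,7,9], [2,3,6], [2,3,7], [2,4,5], [2,4,8], [2,5,7], [2,6,8], [3,4,8], [3,7,8], [4,5,9], [5,6,9], [6,8,9], [7,8,9]

so the chain groups are C_0 ≅ Z^9, C_1 ≅ Z^27, C_2 ≅ Z^18.

Boundary ∂_1: C_1 → C_0 sends each edge [p,q] (with p < q) to q − p. For instance
  ∂[6,8] = [8] − [6].
The 9×27 boundary matrix has rank 8 and Smith normal form diag(1,1,1,1,1,1,1,1).

The boundary map ∂_2: C_2 → C_1 acts by ∂[p,q,r] = [q,r] − [p,r] + [p,q]. For instance
  ∂[2,3,6] = [3,6] − [2,6] + [2,3],
  ∂[1,4,9] = [4,9] − [1,9] + [1,4].
This gives a 27×18 integer matrix of rank 18; reducing to Smith normal form yields diagonal entries (1,1,1,1,1,1,1,1,1,1,1,1,1,1,1,1,1,2).

Computing H_k = (kernel of ∂_k) / (image of ∂_{k+1}):

  H_0: rank C_0 − rank ∂_1 = 9 − 8 = 1, and the invariant factors of ∂_1 are all 1, so H_0 = Z.
  H_1: rank ker ∂_1 − rank ∂_2 = (27 − 8) − 18 = 1, and ∂_2 has invariant factor 2 > 1, so H_1 = Z ⊕ Z/2.
  H_2: rank ker ∂_2 − rank ∂_3 = (18 − 18) − 0 = 0, and there is no ∂_3, so H_2 = 0.

H_0 ≅ Z,  H_1 ≅ Z ⊕ Z/2,  H_2 = 0.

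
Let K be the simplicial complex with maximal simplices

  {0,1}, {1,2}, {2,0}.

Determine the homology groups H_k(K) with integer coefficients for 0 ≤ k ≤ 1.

H_0 = Z,  H_1 = Z.

Order the vertices as 0 < 1 < 2. Listing each simplex with vertices in this order, K has dimension 1 with simplices:

  0-simplices (3): [0], [1], [2]
  1-simplices (3): [0,1], [0,2], [1,2]

giving chain groups C_0 ≅ Z^3, C_1 ≅ Z^3.

Boundary ∂_1: C_1 → C_0 maps an edge to its endpoints' difference, ∂[p,q] = q − p. For instance
  ∂[0,2] = [2] − [0].
The 3×3 boundary matrix has rank 2 and Smith normal form diag(1,1).

Reading off H_k = ker ∂_k / im ∂_{k+1}:

  H_0: rank C_0 − rank ∂_1 = 3 − 2 = 1, and the invariant factors of ∂_1 are all 1, so H_0 = Z.
  H_1: rank ker ∂_1 − rank ∂_2 = (3 − 2) − 0 = 1, and there is no ∂_2, so H_1 = Z.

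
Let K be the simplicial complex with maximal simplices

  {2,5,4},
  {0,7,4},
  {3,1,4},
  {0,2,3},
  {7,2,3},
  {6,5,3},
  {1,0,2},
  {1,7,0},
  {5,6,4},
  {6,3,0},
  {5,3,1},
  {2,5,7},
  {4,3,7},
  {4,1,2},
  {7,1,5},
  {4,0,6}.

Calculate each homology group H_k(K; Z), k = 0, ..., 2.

H_0 ≅ Z,  H_1 ≅ Z^2,  H_2 ≅ Z.

Take the total order 0 < 1 < 2 < 3 < 4 < 5 < 6 < 7 on the vertex set. Then K (dimension 2) consists of the simplices:

  0-simplices (8): [0], [1], [2], [3], [4], [5], [6], [7]
  1-simplices (24): (24 of them)
  2-simplices (16): [0,1,2], [0,1,7], [0,2,3], [0,3,6], [0,4,6], [0,4,7], [1,2,4], [1,3,4], [1,3,5], [1,5,7], [2,3,7], [2,4,5], [2,5,7], [3,4,7], [3,5,6], [4,5,6]

so the chain groups are C_0 ≅ Z^8, C_1 ≅ Z^24, C_2 ≅ Z^16.

The boundary map ∂_1: C_1 → C_0 maps an edge to its endpoints' difference, ∂[p,q] = q − p. For instance
  ∂[3,4] = [4] − [3].
The resulting 8×24 matrix has rank 7, and its Smith normal form has invariant factors (1,1,1,1,1,1,1).

∂_2: C_2 → C_1 sends each 2-simplex [p,q,r] to [q,r] − [p,r] + [p,q]. For instance
  ∂[0,1,2] = [1,2] − [0,2] + [0,1],
  ∂[4,5,6] = [5,6] − [4,6] + [4,5].
The resulting 24×16 matrix has rank 15, and its Smith normal form has invariant factors (1,1,1,1,1,1,1,1,1,1,1,1,1,1,1).

Computing H_k = (kernel of ∂_k) / (image of ∂_{k+1}):

  H_0: rank C_0 − rank ∂_1 = 8 − 7 = 1, and the invariant factors of ∂_1 are all 1, so H_0 ≅ Z.
  H_1: rank ker ∂_1 − rank ∂_2 = (24 − 7) − 15 = 2, and the invariant factors of ∂_2 are all 1, so H_1 ≅ Z^2.
  H_2: rank ker ∂_2 − rank ∂_3 = (16 − 15) − 0 = 1, and there is no ∂_3, so H_2 ≅ Z.

As a check, the Euler characteristic is 8 − 24 + 16 = 0, which agrees with 1 − 2 + 1 = 0.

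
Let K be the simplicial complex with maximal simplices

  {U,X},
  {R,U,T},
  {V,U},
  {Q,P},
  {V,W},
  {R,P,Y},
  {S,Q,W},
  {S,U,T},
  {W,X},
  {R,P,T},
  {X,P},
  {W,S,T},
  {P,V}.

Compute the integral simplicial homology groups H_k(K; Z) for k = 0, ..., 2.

Take the total order P < Q < R < S < T < U < V < W < X < Y on the vertex set. Then K (dimension 2) consists of the simplices:

  0-simplices (10): P, Q, R, S, T, U, V, W, X, Y
  1-simplices (20): PQ, PR, PT, PV, PX, PY, QS, QW, RT, RU, RY, ST, SU, SW, TU, TW, UV, UX, VW, WX
  2-simplices (6): PRT, PRY, QSW, RTU, STU, STW

so the chain groups are C_0 ≅ Z^10, C_1 ≅ Z^20, C_2 ≅ Z^6.

∂_1: C_1 → C_0 is given by ∂[p,q] = [q] − [p].
The resulting 10×20 matrix has rank 9, and its Smith normal form has invariant factors (1,1,1,1,1,1,1,1,1).

The boundary map ∂_2: C_2 → C_1 maps a triangle to the signed sum of its edges. For instance
  ∂QSW = SW − QW + QS,
  ∂STU = TU − SU + ST.
This gives a 20×6 integer matrix of rank 6; reducing to Smith normal form yields diagonal entries (1,1,1,1,1,1).

From H_k ≅ ker(∂_k) / im(∂_{k+1}) we obtain:

  H_0: rank C_0 − rank ∂_1 = 10 − 9 = 1, and the invariant factors of ∂_1 are all 1, so H_0 ≅ Z.
  H_1: rank ker ∂_1 − rank ∂_2 = (20 − 9) − 6 = 5, and the invariant factors of ∂_2 are all 1, so H_1 ≅ Z^5.
  H_2: rank ker ∂_2 − rank ∂_3 = (6 − 6) − 0 = 0, and there is no ∂_3, so H_2 ≅ 0.

H_0 = Z,  H_1 = Z^5,  H_2 = 0.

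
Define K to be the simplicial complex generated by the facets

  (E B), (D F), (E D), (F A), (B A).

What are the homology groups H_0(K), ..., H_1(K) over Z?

Take the total order A < B < D < E < F on the vertex set. Then K (dimension 1) consists of the simplices:

  0-simplices (5): A, B, D, E, F
  1-simplices (5): AB, AF, BE, DE, DF

Hence C_0 ≅ Z^5, C_1 ≅ Z^5.

∂_1: C_1 → C_0 is given by ∂[p,q] = [q] − [p].
The 5×5 boundary matrix has rank 4 and Smith normal form diag(1,1,1,1).

Now H_k = ker ∂_k / im ∂_{k+1}, so:

  H_0: rank C_0 − rank ∂_1 = 5 − 4 = 1, and the invariant factors of ∂_1 are all 1, so H_0 = Z.
  H_1: rank ker ∂_1 − rank ∂_2 = (5 − 4) − 0 = 1, and there is no ∂_2, so H_1 = Z.

As a check, the Euler characteristic is 5 − 5 = 0, which agrees with 1 − 1 = 0.

H_0 ≅ Z,  H_1 ≅ Z.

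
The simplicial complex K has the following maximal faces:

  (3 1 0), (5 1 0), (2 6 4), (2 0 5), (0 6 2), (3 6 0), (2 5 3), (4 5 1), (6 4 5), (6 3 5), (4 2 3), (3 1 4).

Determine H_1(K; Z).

K has 7 vertices, 18 edges, 12 triangles.
rank ∂_1 = 6, rank ∂_2 = 12 ⇒ b_1 = 18 − 6 − 12 = 0; ∂_2 has invariant factor(s) [2] giving torsion. So H_1 = Z/2Z.

H_1 = Z/2Z.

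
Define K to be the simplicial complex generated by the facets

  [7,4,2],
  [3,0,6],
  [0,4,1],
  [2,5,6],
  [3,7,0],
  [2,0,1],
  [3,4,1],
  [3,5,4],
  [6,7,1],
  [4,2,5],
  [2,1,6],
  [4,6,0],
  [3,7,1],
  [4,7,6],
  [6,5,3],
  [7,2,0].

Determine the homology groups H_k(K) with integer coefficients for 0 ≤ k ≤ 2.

Take the total order 0 < 1 < 2 < 3 < 4 < 5 < 6 < 7 on the vertex set. Then K (dimension 2) consists of the simplices:

  0-simplices (8): [0], [1], [2], [3], [4], [5], [6], [7]
  1-simplices (24): (24 of them)
  2-simplices (16): [0,1,2], [0,1,4], [0,2,7], [0,3,6], [0,3,7], [0,4,6], [1,2,6], [1,3,4], [1,3,7], [1,6,7], [2,4,5], [2,4,7], [2,5,6], [3,4,5], [3,5,6], [4,6,7]

so the chain groups are C_0 ≅ Z^8, C_1 ≅ Z^24, C_2 ≅ Z^16.

Boundary ∂_1: C_1 → C_0 sends each edge [p,q] (with p < q) to q − p.
The resulting 8×24 matrix has rank 7, and its Smith normal form has invariant factors (1,1,1,1,1,1,1).

∂_2: C_2 → C_1 maps a triangle to the signed sum of its edges. For instance
  ∂[0,3,7] = [3,7] − [0,7] + [0,3],
  ∂[1,3,7] = [3,7] − [1,7] + [1,3].
The resulting 24×16 matrix has rank 15, and its Smith normal form has invariant factors (1,1,1,1,1,1,1,1,1,1,1,1,1,1,1).

Now H_k = ker ∂_k / im ∂_{k+1}, so:

  H_0: rank C_0 − rank ∂_1 = 8 − 7 = 1, and the invariant factors of ∂_1 are all 1, so H_0 = Z.
  H_1: rank ker ∂_1 − rank ∂_2 = (24 − 7) − 15 = 2, and the invariant factors of ∂_2 are all 1, so H_1 = Z^2.
  H_2: rank ker ∂_2 − rank ∂_3 = (16 − 15) − 0 = 1, and there is no ∂_3, so H_2 = Z.

As a check, the Euler characteristic is 8 − 24 + 16 = 0, which agrees with 1 − 2 + 1 = 0.

H_0 = Z,  H_1 = Z^2,  H_2 = Z.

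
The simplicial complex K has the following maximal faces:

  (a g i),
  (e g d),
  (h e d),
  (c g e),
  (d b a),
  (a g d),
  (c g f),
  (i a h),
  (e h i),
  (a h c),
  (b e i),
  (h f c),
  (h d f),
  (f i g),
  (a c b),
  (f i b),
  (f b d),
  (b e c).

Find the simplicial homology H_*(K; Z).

K has 9 vertices, 27 edges, 18 triangles.
rank ∂_0 = 0, rank ∂_1 = 8 ⇒ b_0 = 9 − 0 − 8 = 1; all invariant factors of ∂_1 are 1 so no torsion. So H_0 ≅ Z.
rank ∂_1 = 8, rank ∂_2 = 17 ⇒ b_1 = 27 − 8 − 17 = 2; all invariant factors of ∂_2 are 1 so no torsion. So H_1 ≅ Z^2.
rank ∂_2 = 17, rank ∂_3 = 0 ⇒ b_2 = 18 − 17 − 0 = 1. So H_2 ≅ Z.

H_0 ≅ Z,  H_1 ≅ Z^2,  H_2 ≅ Z.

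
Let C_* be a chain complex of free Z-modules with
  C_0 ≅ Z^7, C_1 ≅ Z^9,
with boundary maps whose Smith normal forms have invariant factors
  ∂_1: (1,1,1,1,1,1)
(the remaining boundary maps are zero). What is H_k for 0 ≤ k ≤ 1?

H_0 ≅ Z,  H_1 ≅ Z^3.

H_0: b_0 = 7 − 0 − 6 = 1; torsion from ∂_1 factors > 1: none. So H_0 ≅ Z.
H_1: b_1 = 9 − 6 − 0 = 3; torsion from ∂_2 factors > 1: none. So H_1 ≅ Z^3.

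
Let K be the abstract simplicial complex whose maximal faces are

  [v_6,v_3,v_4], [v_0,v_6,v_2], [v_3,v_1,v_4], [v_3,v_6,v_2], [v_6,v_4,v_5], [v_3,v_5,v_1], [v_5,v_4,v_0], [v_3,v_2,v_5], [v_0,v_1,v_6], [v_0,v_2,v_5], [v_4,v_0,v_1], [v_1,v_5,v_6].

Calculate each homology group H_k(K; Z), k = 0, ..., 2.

H_0 = Z,  H_1 = Z_2,  H_2 = 0.

Fix the vertex order v_0 < v_1 < v_2 < v_3 < v_4 < v_5 < v_6 and write every simplex with vertices in increasing order. Then dim K = 2 and the simplices of K are:

  0-simplices (7): [v_0], [v_1], [v_2], [v_3], [v_4], [v_5], [v_6]
  1-simplices (18): (18 of them)
  2-simplices (12): (12 of them)

so the chain groups are C_0 ≅ Z^7, C_1 ≅ Z^18, C_2 ≅ Z^12.

The boundary map ∂_1: C_1 → C_0 sends each edge [p,q] (with p < q) to q − p.
The 7×18 boundary matrix has rank 6 and Smith normal form diag(1,1,1,1,1,1).

∂_2: C_2 → C_1 acts by ∂[p,q,r] = [q,r] − [p,r] + [p,q]. For instance
  ∂[v_0,v_1,v_6] = [v_1,v_6] − [v_0,v_6] + [v_0,v_1],
  ∂[v_4,v_5,v_6] = [v_5,v_6] − [v_4,v_6] + [v_4,v_5].
This gives a 18×12 integer matrix of rank 12; reducing to Smith normal form yields diagonal entries (1,1,1,1,1,1,1,1,1,1,1,2).

Now H_k = ker ∂_k / im ∂_{k+1}, so:

  H_0: rank C_0 − rank ∂_1 = 7 − 6 = 1, and the invariant factors of ∂_1 are all 1, so H_0 = Z.
  H_1: rank ker ∂_1 − rank ∂_2 = (18 − 6) − 12 = 0, and ∂_2 has invariant factor 2 > 1, so H_1 = Z_2.
  H_2: rank ker ∂_2 − rank ∂_3 = (12 − 12) − 0 = 0, and there is no ∂_3, so H_2 = 0.

As a check, the Euler characteristic is 7 − 18 + 12 = 1, which agrees with 1 − 0 + 0 = 1.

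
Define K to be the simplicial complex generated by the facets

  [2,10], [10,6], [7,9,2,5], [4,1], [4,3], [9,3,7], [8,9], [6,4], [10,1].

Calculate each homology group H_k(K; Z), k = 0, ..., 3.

H_0 = Z,  H_1 = Z^2,  H_2 = 0,  H_3 = 0.

Take the total order 1 < 2 < 3 < 4 < 5 < 6 < 7 < 8 < 9 < 10 on the vertex set. Then K (dimension 3) consists of the simplices:

  0-simplices (10): [1], [2], [3], [4], [5], [6], [7], [8], [9], [10]
  1-simplices (15): [1,4], [1,10], [2,5], [2,7], [2,9], [2,10], [3,4], [3,7], [3,9], [4,6], [5,7], [5,9], [6,10], [7,9], [8,9]
  2-simplices (5): [2,5,7], [2,5,9], [2,7,9], [3,7,9], [5,7,9]
  3-simplices (1): [2,5,7,9]

giving chain groups C_0 ≅ Z^10, C_1 ≅ Z^15, C_2 ≅ Z^5, C_3 ≅ Z^1.

Boundary ∂_1: C_1 → C_0 is given by ∂[p,q] = [q] − [p]. For instance
  ∂[3,4] = [4] − [3].
The 10×15 boundary matrix has rank 9 and Smith normal form diag(1,1,1,1,1,1,1,1,1).

∂_2: C_2 → C_1 maps a triangle to the signed sum of its edges. For instance
  ∂[2,5,7] = [5,7] − [2,7] + [2,5],
  ∂[3,7,9] = [7,9] − [3,9] + [3,7].
As a 15×5 matrix over Z this has rank 4, with invariant factors (1,1,1,1).

Boundary ∂_3: C_3 → C_2 sends each 3-simplex σ to the alternating sum Σ_i (−1)^i (σ with its i-th vertex removed). For instance
  ∂[2,5,7,9] = [5,7,9] − [2,7,9] + [2,5,9] − [2,5,7].
The resulting 5×1 matrix has rank 1, and its Smith normal form has invariant factors (1).

Reading off H_k = ker ∂_k / im ∂_{k+1}:

  H_0: rank C_0 − rank ∂_1 = 10 − 9 = 1, and the invariant factors of ∂_1 are all 1, so H_0 ≅ Z.
  H_1: rank ker ∂_1 − rank ∂_2 = (15 − 9) − 4 = 2, and the invariant factors of ∂_2 are all 1, so H_1 ≅ Z^2.
  H_2: rank ker ∂_2 − rank ∂_3 = (5 − 4) − 1 = 0, and the invariant factors of ∂_3 are all 1, so H_2 ≅ 0.
  H_3: rank ker ∂_3 − rank ∂_4 = (1 − 1) − 0 = 0, and there is no ∂_4, so H_3 ≅ 0.

As a check, the Euler characteristic is 10 − 15 + 5 − 1 = -1, which agrees with 1 − 2 + 0 − 0 = -1.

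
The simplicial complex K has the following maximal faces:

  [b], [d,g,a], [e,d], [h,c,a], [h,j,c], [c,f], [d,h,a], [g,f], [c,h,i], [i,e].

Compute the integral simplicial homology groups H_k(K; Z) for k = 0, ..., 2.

We work with the vertex ordering a < b < c < d < e < f < g < h < i < j. The simplices of K, each written with vertices in increasing order, are:

  0-simplices (10): a, b, c, d, e, f, g, h, i, j
  1-simplices (15): ac, ad, ag, ah, cf, ch, ci, cj, de, dg, dh, ei, fg, hi, hj
  2-simplices (5): ach, adg, adh, chi, chj

so the chain groups are C_0 ≅ Z^10, C_1 ≅ Z^15, C_2 ≅ Z^5.

Boundary ∂_1: C_1 → C_0 sends each edge [p,q] (with p < q) to q − p. For instance
  ∂ac = c − a.
The 10×15 boundary matrix has rank 8 and Smith normal form diag(1,1,1,1,1,1,1,1).

The boundary map ∂_2: C_2 → C_1 maps a triangle to the signed sum of its edges. For instance
  ∂ach = ch − ah + ac,
  ∂adh = dh − ah + ad.
The 15×5 boundary matrix has rank 5 and Smith normal form diag(1,1,1,1,1).

From H_k ≅ ker(∂_k) / im(∂_{k+1}) we obtain:

  H_0: rank C_0 − rank ∂_1 = 10 − 8 = 2, and the invariant factors of ∂_1 are all 1, so H_0 ≅ Z^2.
  H_1: rank ker ∂_1 − rank ∂_2 = (15 − 8) − 5 = 2, and the invariant factors of ∂_2 are all 1, so H_1 ≅ Z^2.
  H_2: rank ker ∂_2 − rank ∂_3 = (5 − 5) − 0 = 0, and there is no ∂_3, so H_2 ≅ 0.

H_0 ≅ Z^2,  H_1 ≅ Z^2,  H_2 = 0.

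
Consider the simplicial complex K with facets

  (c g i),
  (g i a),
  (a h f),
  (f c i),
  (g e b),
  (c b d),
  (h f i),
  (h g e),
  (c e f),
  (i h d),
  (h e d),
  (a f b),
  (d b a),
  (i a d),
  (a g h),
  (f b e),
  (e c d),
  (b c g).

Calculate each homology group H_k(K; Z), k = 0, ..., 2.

H_0 ≅ Z,  H_1 ≅ Z ⊕ Z/2,  H_2 = 0.

We work with the vertex ordering a < b < c < d < e < f < g < h < i. The simplices of K, each written with vertices in increasing order, are:

  0-simplices (9): a, b, c, d, e, f, g, h, i
  1-simplices (27): ab, ad, af, ag, ah, ai, bc, bd, be, bf, bg, cd, ce, cf, cg, ci, de, dh, di, ef, eg, eh, fh, fi, gh, gi, hi
  2-simplices (18): abd, abf, adi, afh, agh, agi, bcd, bcg, bef, beg, cde, cef, cfi, cgi, deh, dhi, egh, fhi

Hence C_0 ≅ Z^9, C_1 ≅ Z^27, C_2 ≅ Z^18.

∂_1: C_1 → C_0 maps an edge to its endpoints' difference, ∂[p,q] = q − p.
As a 9×27 matrix over Z this has rank 8, with invariant factors (1,1,1,1,1,1,1,1).

∂_2: C_2 → C_1 acts by ∂[p,q,r] = [q,r] − [p,r] + [p,q]. For instance
  ∂cef = ef − cf + ce,
  ∂afh = fh − ah + af.
This gives a 27×18 integer matrix of rank 18; reducing to Smith normal form yields diagonal entries (1,1,1,1,1,1,1,1,1,1,1,1,1,1,1,1,1,2).

Now H_k = ker ∂_k / im ∂_{k+1}, so:

  H_0: rank C_0 − rank ∂_1 = 9 − 8 = 1, and the invariant factors of ∂_1 are all 1, so H_0 = Z.
  H_1: rank ker ∂_1 − rank ∂_2 = (27 − 8) − 18 = 1, and ∂_2 has invariant factor 2 > 1, so H_1 = Z ⊕ Z/2.
  H_2: rank ker ∂_2 − rank ∂_3 = (18 − 18) − 0 = 0, and there is no ∂_3, so H_2 = 0.

(K is a triangulation of the Klein bottle.)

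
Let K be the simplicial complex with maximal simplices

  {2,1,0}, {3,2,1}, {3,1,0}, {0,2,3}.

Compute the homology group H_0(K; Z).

H_0 ≅ Z.

We work with the vertex ordering 0 < 1 < 2 < 3. The simplices of K, each written with vertices in increasing order, are:

  0-simplices (4): [0], [1], [2], [3]
  1-simplices (6): [0,1], [0,2], [0,3], [1,2], [1,3], [2,3]
  2-simplices (4): [0,1,2], [0,1,3], [0,2,3], [1,2,3]

Hence C_0 ≅ Z^4, C_1 ≅ Z^6, C_2 ≅ Z^4.

The boundary map ∂_1: C_1 → C_0 is given by ∂[p,q] = [q] − [p]. For instance
  ∂[1,3] = [3] − [1].
The resulting 4×6 matrix has rank 3, and its Smith normal form has invariant factors (1,1,1).

∂_2: C_2 → C_1 sends each 2-simplex [p,q,r] to [q,r] − [p,r] + [p,q]. For instance
  ∂[0,1,2] = [1,2] − [0,2] + [0,1],
  ∂[0,1,3] = [1,3] − [0,3] + [0,1].
The 6×4 boundary matrix has rank 3 and Smith normal form diag(1,1,1).

From H_k ≅ ker(∂_k) / im(∂_{k+1}) we obtain:

  H_0: rank C_0 − rank ∂_1 = 4 − 3 = 1, and the invariant factors of ∂_1 are all 1, so H_0 = Z.

(K is a triangulation of the 2-sphere S^2.)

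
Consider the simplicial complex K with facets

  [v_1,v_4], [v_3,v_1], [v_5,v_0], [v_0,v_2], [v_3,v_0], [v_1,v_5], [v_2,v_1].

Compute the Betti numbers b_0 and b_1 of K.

We work with the vertex ordering v_0 < v_1 < v_2 < v_3 < v_4 < v_5. The simplices of K, each written with vertices in increasing order, are:

  0-simplices (6): [v_0], [v_1], [v_2], [v_3], [v_4], [v_5]
  1-simplices (7): [v_0,v_2], [v_0,v_3], [v_0,v_5], [v_1,v_2], [v_1,v_3], [v_1,v_4], [v_1,v_5]

Hence C_0 ≅ Z^6, C_1 ≅ Z^7.

∂_1: C_1 → C_0 maps an edge to its endpoints' difference, ∂[p,q] = q − p. For instance
  ∂[v_1,v_2] = [v_2] − [v_1].
The resulting 6×7 matrix has rank 5, and its Smith normal form has invariant factors (1,1,1,1,1).

Now H_k = ker ∂_k / im ∂_{k+1}, so:

  H_0: rank C_0 − rank ∂_1 = 6 − 5 = 1, and the invariant factors of ∂_1 are all 1, so H_0 ≅ Z.
  H_1: rank ker ∂_1 − rank ∂_2 = (7 − 5) − 0 = 2, and there is no ∂_2, so H_1 ≅ Z^2.

As a check, the Euler characteristic is 6 − 7 = -1, which agrees with 1 − 2 = -1.

Hence the Betti numbers are b_0 = 1, b_1 = 2.

b_0 = 1, b_1 = 2.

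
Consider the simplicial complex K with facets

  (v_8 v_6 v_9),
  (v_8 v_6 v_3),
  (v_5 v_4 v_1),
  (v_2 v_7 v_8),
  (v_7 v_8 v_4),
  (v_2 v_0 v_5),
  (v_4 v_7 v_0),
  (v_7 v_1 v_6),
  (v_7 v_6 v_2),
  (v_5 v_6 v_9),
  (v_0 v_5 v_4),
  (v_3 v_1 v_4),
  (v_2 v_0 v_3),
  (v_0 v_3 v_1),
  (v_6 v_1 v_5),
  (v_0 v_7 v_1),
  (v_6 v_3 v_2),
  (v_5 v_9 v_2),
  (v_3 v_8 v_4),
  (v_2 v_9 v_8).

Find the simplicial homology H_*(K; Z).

H_0 = Z,  H_1 = Z × Z/2,  H_2 = 0.

K has 10 vertices, 30 edges, 20 triangles.
rank ∂_0 = 0, rank ∂_1 = 9 ⇒ b_0 = 10 − 0 − 9 = 1; all invariant factors of ∂_1 are 1 so no torsion. So H_0 = Z.
rank ∂_1 = 9, rank ∂_2 = 20 ⇒ b_1 = 30 − 9 − 20 = 1; ∂_2 has invariant factor(s) [2] giving torsion. So H_1 = Z × Z/2.
rank ∂_2 = 20, rank ∂_3 = 0 ⇒ b_2 = 20 − 20 − 0 = 0. So H_2 = 0.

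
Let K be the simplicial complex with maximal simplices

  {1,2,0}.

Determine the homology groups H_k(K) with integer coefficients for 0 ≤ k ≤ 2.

Fix the vertex order 0 < 1 < 2 and write every simplex with vertices in increasing order. Then dim K = 2 and the simplices of K are:

  0-simplices (3): [0], [1], [2]
  1-simplices (3): [0,1], [0,2], [1,2]
  2-simplices (1): [0,1,2]

giving chain groups C_0 ≅ Z^3, C_1 ≅ Z^3, C_2 ≅ Z^1.

∂_1: C_1 → C_0 sends each edge [p,q] (with p < q) to q − p. For instance
  ∂[0,1] = [1] − [0].
This gives a 3×3 integer matrix of rank 2; reducing to Smith normal form yields diagonal entries (1,1).

The boundary map ∂_2: C_2 → C_1 maps a triangle to the signed sum of its edges. For instance
  ∂[0,1,2] = [1,2] − [0,2] + [0,1].
The resulting 3×1 matrix has rank 1, and its Smith normal form has invariant factors (1).

From H_k ≅ ker(∂_k) / im(∂_{k+1}) we obtain:

  H_0: rank C_0 − rank ∂_1 = 3 − 2 = 1, and the invariant factors of ∂_1 are all 1, so H_0 ≅ Z.
  H_1: rank ker ∂_1 − rank ∂_2 = (3 − 2) − 1 = 0, and the invariant factors of ∂_2 are all 1, so H_1 ≅ 0.
  H_2: rank ker ∂_2 − rank ∂_3 = (1 − 1) − 0 = 0, and there is no ∂_3, so H_2 ≅ 0.

As a check, the Euler characteristic is 3 − 3 + 1 = 1, which agrees with 1 − 0 + 0 = 1.
(K is a triangulation of the 2-simplex.)

H_0 ≅ Z,  H_1 = 0,  H_2 = 0.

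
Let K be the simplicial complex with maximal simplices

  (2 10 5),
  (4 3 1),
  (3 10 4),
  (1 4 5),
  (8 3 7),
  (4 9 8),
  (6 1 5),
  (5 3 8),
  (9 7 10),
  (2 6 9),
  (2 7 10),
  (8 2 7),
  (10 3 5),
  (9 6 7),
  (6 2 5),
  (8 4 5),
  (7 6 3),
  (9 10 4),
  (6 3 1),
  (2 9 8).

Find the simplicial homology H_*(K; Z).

H_0 ≅ Z,  H_1 ≅ Z ⊕ Z/2Z,  H_2 = 0.

Fix the vertex order 1 < 2 < 3 < 4 < 5 < 6 < 7 < 8 < 9 < 10 and write every simplex with vertices in increasing order. Then dim K = 2 and the simplices of K are:

  0-simplices (10): [1], [2], [3], [4], [5], [6], [7], [8], [9], [10]
  1-simplices (30): (30 of them)
  2-simplices (20): (20 of them)

so the chain groups are C_0 ≅ Z^10, C_1 ≅ Z^30, C_2 ≅ Z^20.

∂_1: C_1 → C_0 sends each edge [p,q] (with p < q) to q − p. For instance
  ∂[4,8] = [8] − [4].
This gives a 10×30 integer matrix of rank 9; reducing to Smith normal form yields diagonal entries (1,1,1,1,1,1,1,1,1).

∂_2: C_2 → C_1 sends each 2-simplex [p,q,r] to [q,r] − [p,r] + [p,q]. For instance
  ∂[1,4,5] = [4,5] − [1,5] + [1,4],
  ∂[1,3,4] = [3,4] − [1,4] + [1,3].
This gives a 30×20 integer matrix of rank 20; reducing to Smith normal form yields diagonal entries (1,1,1,1,1,1,1,1,1,1,1,1,1,1,1,1,1,1,1,2).

Now H_k = ker ∂_k / im ∂_{k+1}, so:

  H_0: rank C_0 − rank ∂_1 = 10 − 9 = 1, and the invariant factors of ∂_1 are all 1, so H_0 ≅ Z.
  H_1: rank ker ∂_1 − rank ∂_2 = (30 − 9) − 20 = 1, and ∂_2 has invariant factor 2 > 1, so H_1 ≅ Z ⊕ Z/2Z.
  H_2: rank ker ∂_2 − rank ∂_3 = (20 − 20) − 0 = 0, and there is no ∂_3, so H_2 ≅ 0.

(K is a triangulation of the Klein bottle.)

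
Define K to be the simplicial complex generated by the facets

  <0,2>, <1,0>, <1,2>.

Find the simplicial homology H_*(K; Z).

K has 3 vertices, 3 edges.
rank ∂_0 = 0, rank ∂_1 = 2 ⇒ b_0 = 3 − 0 − 2 = 1; all invariant factors of ∂_1 are 1 so no torsion. So H_0 = Z.
rank ∂_1 = 2, rank ∂_2 = 0 ⇒ b_1 = 3 − 2 − 0 = 1. So H_1 = Z.

H_0 ≅ Z,  H_1 ≅ Z.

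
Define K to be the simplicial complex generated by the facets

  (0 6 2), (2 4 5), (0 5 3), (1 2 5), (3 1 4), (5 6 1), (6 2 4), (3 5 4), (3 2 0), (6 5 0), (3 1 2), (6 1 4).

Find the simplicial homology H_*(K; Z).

H_0 = Z,  H_1 = Z/2,  H_2 = 0.

We work with the vertex ordering 0 < 1 < 2 < 3 < 4 < 5 < 6. The simplices of K, each written with vertices in increasing order, are:

  0-simplices (7): [0], [1], [2], [3], [4], [5], [6]
  1-simplices (18): [0,2], [0,3], [0,5], [0,6], [1,2], [1,3], [1,4], [1,5], [1,6], [2,3], [2,4], [2,5], [2,6], [3,4], [3,5], [4,5], [4,6], [5,6]
  2-simplices (12): [0,2,3], [0,2,6], [0,3,5], [0,5,6], [1,2,3], [1,2,5], [1,3,4], [1,4,6], [1,5,6], [2,4,5], [2,4,6], [3,4,5]

so the chain groups are C_0 ≅ Z^7, C_1 ≅ Z^18, C_2 ≅ Z^12.

The boundary map ∂_1: C_1 → C_0 maps an edge to its endpoints' difference, ∂[p,q] = q − p. For instance
  ∂[0,5] = [5] − [0].
The 7×18 boundary matrix has rank 6 and Smith normal form diag(1,1,1,1,1,1).

The boundary map ∂_2: C_2 → C_1 maps a triangle to the signed sum of its edges. For instance
  ∂[1,2,3] = [2,3] − [1,3] + [1,2],
  ∂[0,2,3] = [2,3] − [0,3] + [0,2].
This gives a 18×12 integer matrix of rank 12; reducing to Smith normal form yields diagonal entries (1,1,1,1,1,1,1,1,1,1,1,2).

From H_k ≅ ker(∂_k) / im(∂_{k+1}) we obtain:

  H_0: rank C_0 − rank ∂_1 = 7 − 6 = 1, and the invariant factors of ∂_1 are all 1, so H_0 = Z.
  H_1: rank ker ∂_1 − rank ∂_2 = (18 − 6) − 12 = 0, and ∂_2 has invariant factor 2 > 1, so H_1 = Z/2.
  H_2: rank ker ∂_2 − rank ∂_3 = (12 − 12) − 0 = 0, and there is no ∂_3, so H_2 = 0.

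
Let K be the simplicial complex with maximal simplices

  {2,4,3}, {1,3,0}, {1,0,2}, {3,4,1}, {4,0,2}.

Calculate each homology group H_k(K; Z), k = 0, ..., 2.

Fix the vertex order 0 < 1 < 2 < 3 < 4 and write every simplex with vertices in increasing order. Then dim K = 2 and the simplices of K are:

  0-simplices (5): [0], [1], [2], [3], [4]
  1-simplices (10): [0,1], [0,2], [0,3], [0,4], [1,2], [1,3], [1,4], [2,3], [2,4], [3,4]
  2-simplices (5): [0,1,2], [0,1,3], [0,2,4], [1,3,4], [2,3,4]

giving chain groups C_0 ≅ Z^5, C_1 ≅ Z^10, C_2 ≅ Z^5.

∂_1: C_1 → C_0 is given by ∂[p,q] = [q] − [p]. For instance
  ∂[2,4] = [4] − [2].
The 5×10 boundary matrix has rank 4 and Smith normal form diag(1,1,1,1).

Boundary ∂_2: C_2 → C_1 acts by ∂[p,q,r] = [q,r] − [p,r] + [p,q]. For instance
  ∂[0,1,2] = [1,2] − [0,2] + [0,1],
  ∂[2,3,4] = [3,4] − [2,4] + [2,3].
The 10×5 boundary matrix has rank 5 and Smith normal form diag(1,1,1,1,1).

Reading off H_k = ker ∂_k / im ∂_{k+1}:

  H_0: rank C_0 − rank ∂_1 = 5 − 4 = 1, and the invariant factors of ∂_1 are all 1, so H_0 ≅ Z.
  H_1: rank ker ∂_1 − rank ∂_2 = (10 − 4) − 5 = 1, and the invariant factors of ∂_2 are all 1, so H_1 ≅ Z.
  H_2: rank ker ∂_2 − rank ∂_3 = (5 − 5) − 0 = 0, and there is no ∂_3, so H_2 ≅ 0.

H_0 ≅ Z,  H_1 ≅ Z,  H_2 = 0.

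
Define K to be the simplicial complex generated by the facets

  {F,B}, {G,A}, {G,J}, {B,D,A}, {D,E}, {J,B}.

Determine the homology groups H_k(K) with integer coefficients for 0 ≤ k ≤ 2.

H_0 = Z,  H_1 = Z,  H_2 = 0.

Fix the vertex order A < B < D < E < F < G < J and write every simplex with vertices in increasing order. Then dim K = 2 and the simplices of K are:

  0-simplices (7): A, B, D, E, F, G, J
  1-simplices (8): AB, AD, AG, BD, BF, BJ, DE, GJ
  2-simplices (1): ABD

so the chain groups are C_0 ≅ Z^7, C_1 ≅ Z^8, C_2 ≅ Z^1.

Boundary ∂_1: C_1 → C_0 maps an edge to its endpoints' difference, ∂[p,q] = q − p.
The resulting 7×8 matrix has rank 6, and its Smith normal form has invariant factors (1,1,1,1,1,1).

The boundary map ∂_2: C_2 → C_1 maps a triangle to the signed sum of its edges. For instance
  ∂ABD = BD − AD + AB.
This gives a 8×1 integer matrix of rank 1; reducing to Smith normal form yields diagonal entries (1).

Now H_k = ker ∂_k / im ∂_{k+1}, so:

  H_0: rank C_0 − rank ∂_1 = 7 − 6 = 1, and the invariant factors of ∂_1 are all 1, so H_0 = Z.
  H_1: rank ker ∂_1 − rank ∂_2 = (8 − 6) − 1 = 1, and the invariant factors of ∂_2 are all 1, so H_1 = Z.
  H_2: rank ker ∂_2 − rank ∂_3 = (1 − 1) − 0 = 0, and there is no ∂_3, so H_2 = 0.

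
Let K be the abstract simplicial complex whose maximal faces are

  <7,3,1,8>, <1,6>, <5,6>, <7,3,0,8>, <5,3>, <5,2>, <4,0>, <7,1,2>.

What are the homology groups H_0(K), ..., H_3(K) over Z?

Order the vertices as 0 < 1 < 2 < 3 < 4 < 5 < 6 < 7 < 8. Listing each simplex with vertices in this order, K has dimension 3 with simplices:

  0-simplices (9): [0], [1], [2], [3], [4], [5], [6], [7], [8]
  1-simplices (16): [0,3], [0,4], [0,7], [0,8], [1,2], [1,3], [1,6], [1,7], [1,8], [2,5], [2,7], [3,5], [3,7], [3,8], [5,6], [7,8]
  2-simplices (8): [0,3,7], [0,3,8], [0,7,8], [1,2,7], [1,3,7], [1,3,8], [1,7,8], [3,7,8]
  3-simplices (2): [0,3,7,8], [1,3,7,8]

so the chain groups are C_0 ≅ Z^9, C_1 ≅ Z^16, C_2 ≅ Z^8, C_3 ≅ Z^2.

Boundary ∂_1: C_1 → C_0 is given by ∂[p,q] = [q] − [p]. For instance
  ∂[7,8] = [8] − [7].
The resulting 9×16 matrix has rank 8, and its Smith normal form has invariant factors (1,1,1,1,1,1,1,1).

The boundary map ∂_2: C_2 → C_1 sends each 2-simplex [p,q,r] to [q,r] − [p,r] + [p,q]. For instance
  ∂[1,3,8] = [3,8] − [1,8] + [1,3],
  ∂[1,2,7] = [2,7] − [1,7] + [1,2].
The 16×8 boundary matrix has rank 6 and Smith normal form diag(1,1,1,1,1,1).

Boundary ∂_3: C_3 → C_2 sends each 3-simplex σ to the alternating sum Σ_i (−1)^i (σ with its i-th vertex removed). For instance
  ∂[1,3,7,8] = [3,7,8] − [1,7,8] + [1,3,8] − [1,3,7],
  ∂[0,3,7,8] = [3,7,8] − [0,7,8] + [0,3,8] − [0,3,7].
This gives a 8×2 integer matrix of rank 2; reducing to Smith normal form yields diagonal entries (1,1).

Computing H_k = (kernel of ∂_k) / (image of ∂_{k+1}):

  H_0: rank C_0 − rank ∂_1 = 9 − 8 = 1, and the invariant factors of ∂_1 are all 1, so H_0 ≅ Z.
  H_1: rank ker ∂_1 − rank ∂_2 = (16 − 8) − 6 = 2, and the invariant factors of ∂_2 are all 1, so H_1 ≅ Z^2.
  H_2: rank ker ∂_2 − rank ∂_3 = (8 − 6) − 2 = 0, and the invariant factors of ∂_3 are all 1, so H_2 ≅ 0.
  H_3: rank ker ∂_3 − rank ∂_4 = (2 − 2) − 0 = 0, and there is no ∂_4, so H_3 ≅ 0.

H_0 = Z,  H_1 = Z^2,  H_2 = 0,  H_3 = 0.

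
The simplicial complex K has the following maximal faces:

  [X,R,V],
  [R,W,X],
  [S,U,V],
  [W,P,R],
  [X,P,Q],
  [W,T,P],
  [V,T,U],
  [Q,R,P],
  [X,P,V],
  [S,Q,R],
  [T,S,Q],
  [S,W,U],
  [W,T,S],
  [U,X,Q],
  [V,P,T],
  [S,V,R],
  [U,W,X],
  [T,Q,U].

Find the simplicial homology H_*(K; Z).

H_0 ≅ Z,  H_1 ≅ Z ⊕ Z/2,  H_2 = 0.

Take the total order P < Q < R < S < T < U < V < W < X on the vertex set. Then K (dimension 2) consists of the simplices:

  0-simplices (9): P, Q, R, S, T, U, V, W, X
  1-simplices (27): PQ, PR, PT, PV, PW, PX, QR, QS, QT, QU, QX, RS, RV, RW, RX, ST, SU, SV, SW, TU, TV, TW, UV, UW, UX, VX, WX
  2-simplices (18): PQR, PQX, PRW, PTV, PTW, PVX, QRS, QST, QTU, QUX, RSV, RVX, RWX, STW, SUV, SUW, TUV, UWX

so the chain groups are C_0 ≅ Z^9, C_1 ≅ Z^27, C_2 ≅ Z^18.

The boundary map ∂_1: C_1 → C_0 sends each edge [p,q] (with p < q) to q − p. For instance
  ∂QU = U − Q.
The resulting 9×27 matrix has rank 8, and its Smith normal form has invariant factors (1,1,1,1,1,1,1,1).

Boundary ∂_2: C_2 → C_1 sends each 2-simplex [p,q,r] to [q,r] − [p,r] + [p,q]. For instance
  ∂PTV = TV − PV + PT,
  ∂PQX = QX − PX + PQ.
The 27×18 boundary matrix has rank 18 and Smith normal form diag(1,1,1,1,1,1,1,1,1,1,1,1,1,1,1,1,1,2).

Computing H_k = (kernel of ∂_k) / (image of ∂_{k+1}):

  H_0: rank C_0 − rank ∂_1 = 9 − 8 = 1, and the invariant factors of ∂_1 are all 1, so H_0 ≅ Z.
  H_1: rank ker ∂_1 − rank ∂_2 = (27 − 8) − 18 = 1, and ∂_2 has invariant factor 2 > 1, so H_1 ≅ Z ⊕ Z/2.
  H_2: rank ker ∂_2 − rank ∂_3 = (18 − 18) − 0 = 0, and there is no ∂_3, so H_2 ≅ 0.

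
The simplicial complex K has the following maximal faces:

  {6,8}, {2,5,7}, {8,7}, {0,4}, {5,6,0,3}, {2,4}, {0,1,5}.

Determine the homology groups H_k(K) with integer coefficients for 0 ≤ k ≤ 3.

H_0 ≅ Z,  H_1 ≅ Z^2,  H_2 = 0,  H_3 = 0.

Order the vertices as 0 < 1 < 2 < 3 < 4 < 5 < 6 < 7 < 8. Listing each simplex with vertices in this order, K has dimension 3 with simplices:

  0-simplices (9): [0], [1], [2], [3], [4], [5], [6], [7], [8]
  1-simplices (15): [0,1], [0,3], [0,4], [0,5], [0,6], [1,5], [2,4], [2,5], [2,7], [3,5], [3,6], [5,6], [5,7], [6,8], [7,8]
  2-simplices (6): [0,1,5], [0,3,5], [0,3,6], [0,5,6], [2,5,7], [3,5,6]
  3-simplices (1): [0,3,5,6]

so the chain groups are C_0 ≅ Z^9, C_1 ≅ Z^15, C_2 ≅ Z^6, C_3 ≅ Z^1.

Boundary ∂_1: C_1 → C_0 sends each edge [p,q] (with p < q) to q − p. For instance
  ∂[5,6] = [6] − [5].
As a 9×15 matrix over Z this has rank 8, with invariant factors (1,1,1,1,1,1,1,1).

Boundary ∂_2: C_2 → C_1 sends each 2-simplex [p,q,r] to [q,r] − [p,r] + [p,q]. For instance
  ∂[3,5,6] = [5,6] − [3,6] + [3,5],
  ∂[2,5,7] = [5,7] − [2,7] + [2,5].
As a 15×6 matrix over Z this has rank 5, with invariant factors (1,1,1,1,1).

∂_3: C_3 → C_2 sends each 3-simplex σ to the alternating sum Σ_i (−1)^i (σ with its i-th vertex removed). For instance
  ∂[0,3,5,6] = [3,5,6] − [0,5,6] + [0,3,6] − [0,3,5].
The 6×1 boundary matrix has rank 1 and Smith normal form diag(1).

Now H_k = ker ∂_k / im ∂_{k+1}, so:

  H_0: rank C_0 − rank ∂_1 = 9 − 8 = 1, and the invariant factors of ∂_1 are all 1, so H_0 = Z.
  H_1: rank ker ∂_1 − rank ∂_2 = (15 − 8) − 5 = 2, and the invariant factors of ∂_2 are all 1, so H_1 = Z^2.
  H_2: rank ker ∂_2 − rank ∂_3 = (6 − 5) − 1 = 0, and the invariant factors of ∂_3 are all 1, so H_2 = 0.
  H_3: rank ker ∂_3 − rank ∂_4 = (1 − 1) − 0 = 0, and there is no ∂_4, so H_3 = 0.

As a check, the Euler characteristic is 9 − 15 + 6 − 1 = -1, which agrees with 1 − 2 + 0 − 0 = -1.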